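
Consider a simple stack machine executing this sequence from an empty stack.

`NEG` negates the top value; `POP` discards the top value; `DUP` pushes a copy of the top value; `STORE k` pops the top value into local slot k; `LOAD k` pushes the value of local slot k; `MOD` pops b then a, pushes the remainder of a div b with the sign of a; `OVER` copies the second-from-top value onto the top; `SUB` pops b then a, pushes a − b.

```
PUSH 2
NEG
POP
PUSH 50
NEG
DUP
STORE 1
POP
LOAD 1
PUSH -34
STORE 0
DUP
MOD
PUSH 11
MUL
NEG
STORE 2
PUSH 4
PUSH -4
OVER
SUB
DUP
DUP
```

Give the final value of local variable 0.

PUSH 2    [2]
NEG       [-2]
POP       []
PUSH 50   [50]
NEG       [-50]
DUP       [-50, -50]
STORE 1   [-50]
POP       []
LOAD 1    [-50]
PUSH -34  [-50, -34]
STORE 0   [-50]
DUP       [-50, -50]
MOD       [0]
PUSH 11   [0, 11]
MUL       [0]
NEG       [0]
STORE 2   []
PUSH 4    [4]
PUSH -4   [4, -4]
OVER      [4, -4, 4]
SUB       [4, -8]
DUP       [4, -8, -8]
DUP       [4, -8, -8, -8]

-34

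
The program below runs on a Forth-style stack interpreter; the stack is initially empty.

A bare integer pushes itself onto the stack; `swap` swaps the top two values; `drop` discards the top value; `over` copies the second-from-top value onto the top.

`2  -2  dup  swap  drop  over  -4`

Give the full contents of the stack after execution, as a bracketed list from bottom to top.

2     [2]
-2    [2, -2]
dup   [2, -2, -2]
swap  [2, -2, -2]
drop  [2, -2]
over  [2, -2, 2]
-4    [2, -2, 2, -4]

[2, -2, 2, -4]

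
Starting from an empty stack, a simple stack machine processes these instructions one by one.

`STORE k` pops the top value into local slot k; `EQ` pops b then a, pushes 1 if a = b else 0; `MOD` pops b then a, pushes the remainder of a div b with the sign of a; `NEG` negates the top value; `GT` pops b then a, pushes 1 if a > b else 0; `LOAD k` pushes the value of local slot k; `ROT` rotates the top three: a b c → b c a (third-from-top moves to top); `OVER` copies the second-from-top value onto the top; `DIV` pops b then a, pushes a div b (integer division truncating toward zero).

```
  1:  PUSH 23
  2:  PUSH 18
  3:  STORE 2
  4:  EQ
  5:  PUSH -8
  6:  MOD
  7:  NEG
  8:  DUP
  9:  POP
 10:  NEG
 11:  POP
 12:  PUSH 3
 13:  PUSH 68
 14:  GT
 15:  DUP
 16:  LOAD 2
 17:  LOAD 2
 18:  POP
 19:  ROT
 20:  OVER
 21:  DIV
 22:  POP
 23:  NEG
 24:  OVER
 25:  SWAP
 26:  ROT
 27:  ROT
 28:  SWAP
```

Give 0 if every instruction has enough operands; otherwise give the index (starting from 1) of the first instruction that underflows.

PUSH 23 -> 23
PUSH 18 -> 23 18
STORE 2 -> 23
EQ  — needs 2 operands, stack has 1 → underflow

4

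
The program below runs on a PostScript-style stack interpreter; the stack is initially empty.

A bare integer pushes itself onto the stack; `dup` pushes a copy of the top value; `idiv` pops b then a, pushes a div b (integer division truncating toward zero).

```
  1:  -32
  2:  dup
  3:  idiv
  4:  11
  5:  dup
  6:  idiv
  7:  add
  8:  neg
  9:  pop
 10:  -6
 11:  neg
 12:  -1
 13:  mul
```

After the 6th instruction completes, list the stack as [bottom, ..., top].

-32  -> -32
dup  -> -32 -32
idiv -> 1
11   -> 1 11
dup  -> 1 11 11
idiv -> 1 1

[1, 1]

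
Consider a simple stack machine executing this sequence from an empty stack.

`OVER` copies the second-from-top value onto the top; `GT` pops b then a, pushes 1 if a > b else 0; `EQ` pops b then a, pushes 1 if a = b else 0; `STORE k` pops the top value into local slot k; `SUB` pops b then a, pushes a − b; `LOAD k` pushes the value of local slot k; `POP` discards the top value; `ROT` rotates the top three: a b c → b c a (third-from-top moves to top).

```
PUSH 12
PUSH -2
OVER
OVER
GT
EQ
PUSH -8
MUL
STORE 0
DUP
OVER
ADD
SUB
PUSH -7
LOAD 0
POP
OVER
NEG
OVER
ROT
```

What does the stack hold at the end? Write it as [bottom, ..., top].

PUSH 12  [12]
PUSH -2  [12, -2]
OVER     [12, -2, 12]
OVER     [12, -2, 12, -2]
GT       [12, -2, 1]
EQ       [12, 0]
PUSH -8  [12, 0, -8]
MUL      [12, 0]
STORE 0  [12]
DUP      [12, 12]
OVER     [12, 12, 12]
ADD      [12, 24]
SUB      [-12]
PUSH -7  [-12, -7]
LOAD 0   [-12, -7, 0]
POP      [-12, -7]
OVER     [-12, -7, -12]
NEG      [-12, -7, 12]
OVER     [-12, -7, 12, -7]
ROT      [-12, 12, -7, -7]

[-12, 12, -7, -7]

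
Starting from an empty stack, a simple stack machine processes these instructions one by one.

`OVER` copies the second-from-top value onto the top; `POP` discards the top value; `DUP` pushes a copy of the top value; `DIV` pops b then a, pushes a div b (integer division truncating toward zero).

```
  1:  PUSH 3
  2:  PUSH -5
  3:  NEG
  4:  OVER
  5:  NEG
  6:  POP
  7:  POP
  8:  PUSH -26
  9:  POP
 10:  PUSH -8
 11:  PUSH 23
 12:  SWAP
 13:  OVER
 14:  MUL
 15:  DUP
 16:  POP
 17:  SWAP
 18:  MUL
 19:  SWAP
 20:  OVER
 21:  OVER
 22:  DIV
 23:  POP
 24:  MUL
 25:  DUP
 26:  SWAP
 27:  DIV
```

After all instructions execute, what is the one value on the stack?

PUSH 3    3
PUSH -5   3 -5
NEG       3 5
OVER      3 5 3
NEG       3 5 -3
POP       3 5
POP       3
PUSH -26  3 -26
POP       3
PUSH -8   3 -8
PUSH 23   3 -8 23
SWAP      3 23 -8
OVER      3 23 -8 23
MUL       3 23 -184
DUP       3 23 -184 -184
POP       3 23 -184
SWAP      3 -184 23
MUL       3 -4232
SWAP      -4232 3
OVER      -4232 3 -4232
OVER      -4232 3 -4232 3
DIV       -4232 3 -1410
POP       -4232 3
MUL       -12696
DUP       -12696 -12696
SWAP      -12696 -12696
DIV       1

1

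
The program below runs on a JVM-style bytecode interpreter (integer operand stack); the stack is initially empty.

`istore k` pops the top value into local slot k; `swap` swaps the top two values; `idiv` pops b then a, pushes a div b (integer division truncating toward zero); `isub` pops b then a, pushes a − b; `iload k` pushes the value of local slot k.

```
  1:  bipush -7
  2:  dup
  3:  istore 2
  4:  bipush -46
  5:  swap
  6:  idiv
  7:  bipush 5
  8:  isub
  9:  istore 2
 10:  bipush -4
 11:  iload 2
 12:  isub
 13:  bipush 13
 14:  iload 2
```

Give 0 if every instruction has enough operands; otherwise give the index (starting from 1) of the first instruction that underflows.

bipush -7  → [-7]
dup        → [-7, -7]
istore 2   → [-7]
bipush -46 → [-7, -46]
swap       → [-46, -7]
idiv       → [6]
bipush 5   → [6, 5]
isub       → [1]
istore 2   → []
bipush -4  → [-4]
iload 2    → [-4, 1]
isub       → [-5]
bipush 13  → [-5, 13]
iload 2    → [-5, 13, 1]

0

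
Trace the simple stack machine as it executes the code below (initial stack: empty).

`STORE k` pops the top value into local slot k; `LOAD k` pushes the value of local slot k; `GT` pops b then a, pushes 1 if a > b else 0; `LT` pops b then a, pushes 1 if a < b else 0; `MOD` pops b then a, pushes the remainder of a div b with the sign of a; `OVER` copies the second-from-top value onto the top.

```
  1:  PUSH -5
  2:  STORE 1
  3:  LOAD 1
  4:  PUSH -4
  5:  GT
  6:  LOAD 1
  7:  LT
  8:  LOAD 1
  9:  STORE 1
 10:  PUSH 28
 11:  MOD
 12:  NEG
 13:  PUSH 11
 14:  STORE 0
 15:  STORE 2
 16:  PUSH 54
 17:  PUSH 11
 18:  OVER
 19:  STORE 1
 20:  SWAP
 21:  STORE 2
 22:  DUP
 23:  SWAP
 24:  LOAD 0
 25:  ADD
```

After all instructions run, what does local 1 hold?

54

PUSH -5 -> -5
STORE 1 -> (empty)
LOAD 1  -> -5
PUSH -4 -> -5 -4
GT      -> 0
LOAD 1  -> 0 -5
LT      -> 0
LOAD 1  -> 0 -5
STORE 1 -> 0
PUSH 28 -> 0 28
MOD     -> 0
NEG     -> 0
PUSH 11 -> 0 11
STORE 0 -> 0
STORE 2 -> (empty)
PUSH 54 -> 54
PUSH 11 -> 54 11
OVER    -> 54 11 54
STORE 1 -> 54 11
SWAP    -> 11 54
STORE 2 -> 11
DUP     -> 11 11
SWAP    -> 11 11
LOAD 0  -> 11 11 11
ADD     -> 11 22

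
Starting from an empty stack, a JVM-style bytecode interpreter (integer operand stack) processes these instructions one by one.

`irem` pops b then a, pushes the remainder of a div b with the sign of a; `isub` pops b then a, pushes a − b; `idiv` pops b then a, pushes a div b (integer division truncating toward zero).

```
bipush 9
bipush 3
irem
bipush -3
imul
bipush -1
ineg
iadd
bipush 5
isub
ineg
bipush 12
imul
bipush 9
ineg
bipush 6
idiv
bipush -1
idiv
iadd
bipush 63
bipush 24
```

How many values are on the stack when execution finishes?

3

bipush 9  -> [9]
bipush 3  -> [9, 3]
irem      -> [0]
bipush -3 -> [0, -3]
imul      -> [0]
bipush -1 -> [0, -1]
ineg      -> [0, 1]
iadd      -> [1]
bipush 5  -> [1, 5]
isub      -> [-4]
ineg      -> [4]
bipush 12 -> [4, 12]
imul      -> [48]
bipush 9  -> [48, 9]
ineg      -> [48, -9]
bipush 6  -> [48, -9, 6]
idiv      -> [48, -1]
bipush -1 -> [48, -1, -1]
idiv      -> [48, 1]
iadd      -> [49]
bipush 63 -> [49, 63]
bipush 24 -> [49, 63, 24]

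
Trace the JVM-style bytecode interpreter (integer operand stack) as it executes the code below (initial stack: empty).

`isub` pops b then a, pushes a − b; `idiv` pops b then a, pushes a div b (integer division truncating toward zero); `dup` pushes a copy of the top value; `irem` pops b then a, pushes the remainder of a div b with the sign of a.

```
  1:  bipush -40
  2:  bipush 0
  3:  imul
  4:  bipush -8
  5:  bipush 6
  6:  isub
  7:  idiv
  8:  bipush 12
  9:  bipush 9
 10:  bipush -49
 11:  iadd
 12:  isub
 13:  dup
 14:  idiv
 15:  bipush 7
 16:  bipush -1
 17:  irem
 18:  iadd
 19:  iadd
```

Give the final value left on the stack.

1

bipush -40 -> -40
bipush 0   -> -40 0
imul       -> 0
bipush -8  -> 0 -8
bipush 6   -> 0 -8 6
isub       -> 0 -14
idiv       -> 0
bipush 12  -> 0 12
bipush 9   -> 0 12 9
bipush -49 -> 0 12 9 -49
iadd       -> 0 12 -40
isub       -> 0 52
dup        -> 0 52 52
idiv       -> 0 1
bipush 7   -> 0 1 7
bipush -1  -> 0 1 7 -1
irem       -> 0 1 0
iadd       -> 0 1
iadd       -> 1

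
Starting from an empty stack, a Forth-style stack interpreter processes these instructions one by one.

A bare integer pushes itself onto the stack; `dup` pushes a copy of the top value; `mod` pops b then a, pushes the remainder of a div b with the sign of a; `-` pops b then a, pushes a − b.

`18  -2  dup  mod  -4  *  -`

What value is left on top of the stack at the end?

18   [18]
-2   [18, -2]
dup  [18, -2, -2]
mod  [18, 0]
-4   [18, 0, -4]
*    [18, 0]
-    [18]

18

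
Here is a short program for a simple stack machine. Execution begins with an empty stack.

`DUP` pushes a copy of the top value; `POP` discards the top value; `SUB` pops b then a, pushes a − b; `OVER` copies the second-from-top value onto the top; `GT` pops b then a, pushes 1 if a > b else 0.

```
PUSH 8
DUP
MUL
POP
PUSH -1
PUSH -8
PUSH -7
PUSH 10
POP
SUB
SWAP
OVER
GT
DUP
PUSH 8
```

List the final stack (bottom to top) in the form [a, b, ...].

PUSH 8   8
DUP      8 8
MUL      64
POP      (empty)
PUSH -1  -1
PUSH -8  -1 -8
PUSH -7  -1 -8 -7
PUSH 10  -1 -8 -7 10
POP      -1 -8 -7
SUB      -1 -1
SWAP     -1 -1
OVER     -1 -1 -1
GT       -1 0
DUP      -1 0 0
PUSH 8   -1 0 0 8

[-1, 0, 0, 8]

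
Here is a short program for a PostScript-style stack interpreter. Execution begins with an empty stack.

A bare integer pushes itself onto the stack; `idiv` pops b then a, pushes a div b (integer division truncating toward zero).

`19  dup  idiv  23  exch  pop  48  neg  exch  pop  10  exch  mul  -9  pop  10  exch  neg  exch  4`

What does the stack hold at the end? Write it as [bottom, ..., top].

19   : [19]
dup  : [19, 19]
idiv : [1]
23   : [1, 23]
exch : [23, 1]
pop  : [23]
48   : [23, 48]
neg  : [23, -48]
exch : [-48, 23]
pop  : [-48]
10   : [-48, 10]
exch : [10, -48]
mul  : [-480]
-9   : [-480, -9]
pop  : [-480]
10   : [-480, 10]
exch : [10, -480]
neg  : [10, 480]
exch : [480, 10]
4    : [480, 10, 4]

[480, 10, 4]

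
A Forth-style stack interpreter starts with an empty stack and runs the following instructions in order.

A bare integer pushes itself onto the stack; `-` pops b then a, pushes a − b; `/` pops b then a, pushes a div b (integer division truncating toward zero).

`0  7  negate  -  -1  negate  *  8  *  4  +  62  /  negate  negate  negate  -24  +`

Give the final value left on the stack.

0       [0]
7       [0, 7]
negate  [0, -7]
-       [7]
-1      [7, -1]
negate  [7, 1]
*       [7]
8       [7, 8]
*       [56]
4       [56, 4]
+       [60]
62      [60, 62]
/       [0]
negate  [0]
negate  [0]
negate  [0]
-24     [0, -24]
+       [-24]

-24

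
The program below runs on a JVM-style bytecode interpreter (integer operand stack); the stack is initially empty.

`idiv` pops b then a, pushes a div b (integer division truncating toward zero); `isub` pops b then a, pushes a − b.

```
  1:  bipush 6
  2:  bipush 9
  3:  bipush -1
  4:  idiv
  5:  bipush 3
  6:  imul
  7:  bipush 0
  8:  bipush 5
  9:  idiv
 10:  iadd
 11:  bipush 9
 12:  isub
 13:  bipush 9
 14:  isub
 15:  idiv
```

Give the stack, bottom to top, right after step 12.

bipush 6  → 6
bipush 9  → 6 9
bipush -1 → 6 9 -1
idiv      → 6 -9
bipush 3  → 6 -9 3
imul      → 6 -27
bipush 0  → 6 -27 0
bipush 5  → 6 -27 0 5
idiv      → 6 -27 0
iadd      → 6 -27
bipush 9  → 6 -27 9
isub      → 6 -36

[6, -36]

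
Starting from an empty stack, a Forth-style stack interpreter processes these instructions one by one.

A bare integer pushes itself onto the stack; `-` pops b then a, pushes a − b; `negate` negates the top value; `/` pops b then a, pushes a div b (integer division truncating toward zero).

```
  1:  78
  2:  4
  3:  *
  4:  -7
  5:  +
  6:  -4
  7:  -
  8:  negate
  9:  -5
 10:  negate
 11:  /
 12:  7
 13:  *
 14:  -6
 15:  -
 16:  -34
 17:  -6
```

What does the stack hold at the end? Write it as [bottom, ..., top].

[-421, -34, -6]

78     -> 78
4      -> 78 4
*      -> 312
-7     -> 312 -7
+      -> 305
-4     -> 305 -4
-      -> 309
negate -> -309
-5     -> -309 -5
negate -> -309 5
/      -> -61
7      -> -61 7
*      -> -427
-6     -> -427 -6
-      -> -421
-34    -> -421 -34
-6     -> -421 -34 -6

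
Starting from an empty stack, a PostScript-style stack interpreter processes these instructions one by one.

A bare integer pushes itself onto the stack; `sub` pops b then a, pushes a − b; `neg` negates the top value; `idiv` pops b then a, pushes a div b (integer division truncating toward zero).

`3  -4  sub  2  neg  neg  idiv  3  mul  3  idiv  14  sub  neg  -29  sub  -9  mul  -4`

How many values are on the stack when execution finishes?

3    : 3
-4   : 3 -4
sub  : 7
2    : 7 2
neg  : 7 -2
neg  : 7 2
idiv : 3
3    : 3 3
mul  : 9
3    : 9 3
idiv : 3
14   : 3 14
sub  : -11
neg  : 11
-29  : 11 -29
sub  : 40
-9   : 40 -9
mul  : -360
-4   : -360 -4

2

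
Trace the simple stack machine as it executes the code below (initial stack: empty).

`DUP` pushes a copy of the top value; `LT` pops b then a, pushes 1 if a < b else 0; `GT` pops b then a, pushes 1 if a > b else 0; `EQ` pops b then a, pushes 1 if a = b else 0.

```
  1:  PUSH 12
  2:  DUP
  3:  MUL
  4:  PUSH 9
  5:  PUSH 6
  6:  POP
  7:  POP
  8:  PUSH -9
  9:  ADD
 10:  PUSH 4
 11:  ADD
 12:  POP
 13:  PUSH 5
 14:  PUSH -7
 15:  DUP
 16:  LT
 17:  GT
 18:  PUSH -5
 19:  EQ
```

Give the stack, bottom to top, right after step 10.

PUSH 12  12
DUP      12 12
MUL      144
PUSH 9   144 9
PUSH 6   144 9 6
POP      144 9
POP      144
PUSH -9  144 -9
ADD      135
PUSH 4   135 4

[135, 4]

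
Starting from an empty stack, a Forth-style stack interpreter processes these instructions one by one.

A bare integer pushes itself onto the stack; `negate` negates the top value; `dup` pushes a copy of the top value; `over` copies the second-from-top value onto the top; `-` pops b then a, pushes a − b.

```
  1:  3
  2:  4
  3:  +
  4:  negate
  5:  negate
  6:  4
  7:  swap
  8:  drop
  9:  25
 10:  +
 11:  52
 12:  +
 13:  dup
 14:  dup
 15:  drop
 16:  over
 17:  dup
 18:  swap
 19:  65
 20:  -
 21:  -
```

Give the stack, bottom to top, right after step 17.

[81, 81, 81, 81]

3      -> 3
4      -> 3 4
+      -> 7
negate -> -7
negate -> 7
4      -> 7 4
swap   -> 4 7
drop   -> 4
25     -> 4 25
+      -> 29
52     -> 29 52
+      -> 81
dup    -> 81 81
dup    -> 81 81 81
drop   -> 81 81
over   -> 81 81 81
dup    -> 81 81 81 81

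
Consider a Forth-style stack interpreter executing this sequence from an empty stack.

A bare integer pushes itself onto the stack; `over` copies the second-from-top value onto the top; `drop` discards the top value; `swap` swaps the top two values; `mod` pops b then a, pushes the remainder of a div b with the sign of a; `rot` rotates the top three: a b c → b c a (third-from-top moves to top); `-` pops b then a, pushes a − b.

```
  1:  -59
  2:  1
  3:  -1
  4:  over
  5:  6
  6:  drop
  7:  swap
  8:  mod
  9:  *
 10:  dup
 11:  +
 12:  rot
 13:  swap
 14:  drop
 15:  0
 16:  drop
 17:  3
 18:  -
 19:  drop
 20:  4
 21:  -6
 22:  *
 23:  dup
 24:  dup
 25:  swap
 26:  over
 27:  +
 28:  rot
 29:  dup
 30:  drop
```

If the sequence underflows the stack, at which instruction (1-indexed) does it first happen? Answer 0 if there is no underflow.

12

-59  : -59
1    : -59 1
-1   : -59 1 -1
over : -59 1 -1 1
6    : -59 1 -1 1 6
drop : -59 1 -1 1
swap : -59 1 1 -1
mod  : -59 1 0
*    : -59 0
dup  : -59 0 0
+    : -59 0
rot  — needs 3 operands, stack has 2 → underflow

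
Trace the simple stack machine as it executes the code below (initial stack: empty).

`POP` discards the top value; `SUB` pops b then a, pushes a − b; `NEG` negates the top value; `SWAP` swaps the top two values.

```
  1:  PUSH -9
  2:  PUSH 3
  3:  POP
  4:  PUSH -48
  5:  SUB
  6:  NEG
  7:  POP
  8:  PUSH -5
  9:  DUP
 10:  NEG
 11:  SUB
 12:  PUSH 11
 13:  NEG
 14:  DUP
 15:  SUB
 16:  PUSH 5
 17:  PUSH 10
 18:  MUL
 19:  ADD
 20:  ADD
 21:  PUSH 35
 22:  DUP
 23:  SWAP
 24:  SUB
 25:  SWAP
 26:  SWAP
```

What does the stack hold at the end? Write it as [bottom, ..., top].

PUSH -9   [-9]
PUSH 3    [-9, 3]
POP       [-9]
PUSH -48  [-9, -48]
SUB       [39]
NEG       [-39]
POP       []
PUSH -5   [-5]
DUP       [-5, -5]
NEG       [-5, 5]
SUB       [-10]
PUSH 11   [-10, 11]
NEG       [-10, -11]
DUP       [-10, -11, -11]
SUB       [-10, 0]
PUSH 5    [-10, 0, 5]
PUSH 10   [-10, 0, 5, 10]
MUL       [-10, 0, 50]
ADD       [-10, 50]
ADD       [40]
PUSH 35   [40, 35]
DUP       [40, 35, 35]
SWAP      [40, 35, 35]
SUB       [40, 0]
SWAP      [0, 40]
SWAP      [40, 0]

[40, 0]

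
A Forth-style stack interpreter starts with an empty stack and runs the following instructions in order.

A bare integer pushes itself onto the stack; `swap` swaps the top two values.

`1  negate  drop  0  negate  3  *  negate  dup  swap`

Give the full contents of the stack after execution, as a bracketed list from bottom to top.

[0, 0]

1       [1]
negate  [-1]
drop    []
0       [0]
negate  [0]
3       [0, 3]
*       [0]
negate  [0]
dup     [0, 0]
swap    [0, 0]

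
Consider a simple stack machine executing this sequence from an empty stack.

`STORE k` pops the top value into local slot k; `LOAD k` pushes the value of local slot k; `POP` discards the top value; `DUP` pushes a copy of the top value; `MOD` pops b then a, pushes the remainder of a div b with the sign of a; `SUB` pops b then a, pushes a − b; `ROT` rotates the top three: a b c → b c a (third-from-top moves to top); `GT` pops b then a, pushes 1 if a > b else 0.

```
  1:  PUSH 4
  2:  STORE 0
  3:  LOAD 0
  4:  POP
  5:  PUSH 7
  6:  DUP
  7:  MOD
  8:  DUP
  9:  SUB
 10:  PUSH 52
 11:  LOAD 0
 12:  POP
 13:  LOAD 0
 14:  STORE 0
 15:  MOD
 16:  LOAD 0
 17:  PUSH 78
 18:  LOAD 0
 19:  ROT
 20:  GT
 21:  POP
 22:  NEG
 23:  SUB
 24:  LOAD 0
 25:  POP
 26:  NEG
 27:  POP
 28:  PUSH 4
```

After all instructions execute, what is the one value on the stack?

PUSH 4   [4]
STORE 0  []
LOAD 0   [4]
POP      []
PUSH 7   [7]
DUP      [7, 7]
MOD      [0]
DUP      [0, 0]
SUB      [0]
PUSH 52  [0, 52]
LOAD 0   [0, 52, 4]
POP      [0, 52]
LOAD 0   [0, 52, 4]
STORE 0  [0, 52]
MOD      [0]
LOAD 0   [0, 4]
PUSH 78  [0, 4, 78]
LOAD 0   [0, 4, 78, 4]
ROT      [0, 78, 4, 4]
GT       [0, 78, 0]
POP      [0, 78]
NEG      [0, -78]
SUB      [78]
LOAD 0   [78, 4]
POP      [78]
NEG      [-78]
POP      []
PUSH 4   [4]

4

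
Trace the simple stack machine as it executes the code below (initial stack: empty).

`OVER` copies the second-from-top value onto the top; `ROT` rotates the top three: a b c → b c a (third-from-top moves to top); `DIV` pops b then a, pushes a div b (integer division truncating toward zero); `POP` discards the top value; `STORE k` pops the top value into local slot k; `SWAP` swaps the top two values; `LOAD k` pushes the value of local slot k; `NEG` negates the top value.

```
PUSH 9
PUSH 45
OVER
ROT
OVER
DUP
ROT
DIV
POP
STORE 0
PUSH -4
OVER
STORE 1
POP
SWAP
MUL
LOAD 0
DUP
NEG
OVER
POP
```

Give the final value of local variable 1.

PUSH 9  → [9]
PUSH 45 → [9, 45]
OVER    → [9, 45, 9]
ROT     → [45, 9, 9]
OVER    → [45, 9, 9, 9]
DUP     → [45, 9, 9, 9, 9]
ROT     → [45, 9, 9, 9, 9]
DIV     → [45, 9, 9, 1]
POP     → [45, 9, 9]
STORE 0 → [45, 9]
PUSH -4 → [45, 9, -4]
OVER    → [45, 9, -4, 9]
STORE 1 → [45, 9, -4]
POP     → [45, 9]
SWAP    → [9, 45]
MUL     → [405]
LOAD 0  → [405, 9]
DUP     → [405, 9, 9]
NEG     → [405, 9, -9]
OVER    → [405, 9, -9, 9]
POP     → [405, 9, -9]

9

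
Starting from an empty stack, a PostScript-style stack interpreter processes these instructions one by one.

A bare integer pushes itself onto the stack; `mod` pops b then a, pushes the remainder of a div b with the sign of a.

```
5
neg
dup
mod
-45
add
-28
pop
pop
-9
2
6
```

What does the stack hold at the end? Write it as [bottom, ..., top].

5   → 5
neg → -5
dup → -5 -5
mod → 0
-45 → 0 -45
add → -45
-28 → -45 -28
pop → -45
pop → (empty)
-9  → -9
2   → -9 2
6   → -9 2 6

[-9, 2, 6]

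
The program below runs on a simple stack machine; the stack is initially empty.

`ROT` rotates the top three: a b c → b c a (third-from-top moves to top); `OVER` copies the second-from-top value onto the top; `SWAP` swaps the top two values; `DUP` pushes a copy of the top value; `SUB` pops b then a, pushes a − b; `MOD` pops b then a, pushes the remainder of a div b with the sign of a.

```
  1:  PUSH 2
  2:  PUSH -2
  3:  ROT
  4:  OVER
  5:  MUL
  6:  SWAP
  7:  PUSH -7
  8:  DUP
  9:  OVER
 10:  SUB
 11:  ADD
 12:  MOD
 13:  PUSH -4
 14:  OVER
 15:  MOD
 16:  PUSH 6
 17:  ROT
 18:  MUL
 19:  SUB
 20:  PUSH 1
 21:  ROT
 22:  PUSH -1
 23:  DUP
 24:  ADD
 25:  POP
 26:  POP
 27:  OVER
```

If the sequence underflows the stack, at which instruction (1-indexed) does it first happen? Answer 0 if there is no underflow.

PUSH 2  -> 2
PUSH -2 -> 2 -2
ROT  — needs 3 operands, stack has 2 → underflow

3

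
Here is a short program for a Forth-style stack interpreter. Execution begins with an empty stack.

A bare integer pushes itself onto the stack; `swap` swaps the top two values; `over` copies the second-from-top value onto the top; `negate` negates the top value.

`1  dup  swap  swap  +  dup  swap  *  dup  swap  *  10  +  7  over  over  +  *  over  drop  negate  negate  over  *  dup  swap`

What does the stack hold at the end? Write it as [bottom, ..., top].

[26, 6006, 6006]

1       [1]
dup     [1, 1]
swap    [1, 1]
swap    [1, 1]
+       [2]
dup     [2, 2]
swap    [2, 2]
*       [4]
dup     [4, 4]
swap    [4, 4]
*       [16]
10      [16, 10]
+       [26]
7       [26, 7]
over    [26, 7, 26]
over    [26, 7, 26, 7]
+       [26, 7, 33]
*       [26, 231]
over    [26, 231, 26]
drop    [26, 231]
negate  [26, -231]
negate  [26, 231]
over    [26, 231, 26]
*       [26, 6006]
dup     [26, 6006, 6006]
swap    [26, 6006, 6006]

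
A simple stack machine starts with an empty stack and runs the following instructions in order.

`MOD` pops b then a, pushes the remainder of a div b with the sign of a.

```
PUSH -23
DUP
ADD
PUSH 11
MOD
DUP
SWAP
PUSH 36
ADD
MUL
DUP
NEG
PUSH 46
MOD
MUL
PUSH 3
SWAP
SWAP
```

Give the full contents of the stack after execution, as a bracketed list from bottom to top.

[-1496, 3]

PUSH -23 -> -23
DUP      -> -23 -23
ADD      -> -46
PUSH 11  -> -46 11
MOD      -> -2
DUP      -> -2 -2
SWAP     -> -2 -2
PUSH 36  -> -2 -2 36
ADD      -> -2 34
MUL      -> -68
DUP      -> -68 -68
NEG      -> -68 68
PUSH 46  -> -68 68 46
MOD      -> -68 22
MUL      -> -1496
PUSH 3   -> -1496 3
SWAP     -> 3 -1496
SWAP     -> -1496 3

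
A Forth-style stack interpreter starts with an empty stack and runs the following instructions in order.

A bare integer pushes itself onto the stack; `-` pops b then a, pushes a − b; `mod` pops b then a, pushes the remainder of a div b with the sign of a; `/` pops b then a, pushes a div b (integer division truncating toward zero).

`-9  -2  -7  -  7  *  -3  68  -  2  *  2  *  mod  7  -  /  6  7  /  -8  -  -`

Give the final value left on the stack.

-8

-9  : [-9]
-2  : [-9, -2]
-7  : [-9, -2, -7]
-   : [-9, 5]
7   : [-9, 5, 7]
*   : [-9, 35]
-3  : [-9, 35, -3]
68  : [-9, 35, -3, 68]
-   : [-9, 35, -71]
2   : [-9, 35, -71, 2]
*   : [-9, 35, -142]
2   : [-9, 35, -142, 2]
*   : [-9, 35, -284]
mod : [-9, 35]
7   : [-9, 35, 7]
-   : [-9, 28]
/   : [0]
6   : [0, 6]
7   : [0, 6, 7]
/   : [0, 0]
-8  : [0, 0, -8]
-   : [0, 8]
-   : [-8]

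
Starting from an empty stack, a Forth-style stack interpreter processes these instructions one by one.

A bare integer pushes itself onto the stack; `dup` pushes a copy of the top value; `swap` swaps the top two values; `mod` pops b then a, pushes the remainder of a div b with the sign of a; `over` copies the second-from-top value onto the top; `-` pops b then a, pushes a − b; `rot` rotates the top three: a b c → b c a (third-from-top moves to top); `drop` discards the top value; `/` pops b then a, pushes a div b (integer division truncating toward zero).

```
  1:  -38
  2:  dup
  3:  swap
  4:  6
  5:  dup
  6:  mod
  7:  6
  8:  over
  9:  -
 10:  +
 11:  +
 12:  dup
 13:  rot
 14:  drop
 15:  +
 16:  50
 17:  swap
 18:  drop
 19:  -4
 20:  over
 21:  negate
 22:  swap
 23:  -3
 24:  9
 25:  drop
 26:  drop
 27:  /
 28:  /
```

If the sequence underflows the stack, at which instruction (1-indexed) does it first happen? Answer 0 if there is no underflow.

0

-38     -38
dup     -38 -38
swap    -38 -38
6       -38 -38 6
dup     -38 -38 6 6
mod     -38 -38 0
6       -38 -38 0 6
over    -38 -38 0 6 0
-       -38 -38 0 6
+       -38 -38 6
+       -38 -32
dup     -38 -32 -32
rot     -32 -32 -38
drop    -32 -32
+       -64
50      -64 50
swap    50 -64
drop    50
-4      50 -4
over    50 -4 50
negate  50 -4 -50
swap    50 -50 -4
-3      50 -50 -4 -3
9       50 -50 -4 -3 9
drop    50 -50 -4 -3
drop    50 -50 -4
/       50 12
/       4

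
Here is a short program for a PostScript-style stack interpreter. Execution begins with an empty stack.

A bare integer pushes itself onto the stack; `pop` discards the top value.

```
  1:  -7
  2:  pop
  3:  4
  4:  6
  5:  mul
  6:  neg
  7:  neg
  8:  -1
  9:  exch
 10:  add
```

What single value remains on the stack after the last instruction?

23

-7   : [-7]
pop  : []
4    : [4]
6    : [4, 6]
mul  : [24]
neg  : [-24]
neg  : [24]
-1   : [24, -1]
exch : [-1, 24]
add  : [23]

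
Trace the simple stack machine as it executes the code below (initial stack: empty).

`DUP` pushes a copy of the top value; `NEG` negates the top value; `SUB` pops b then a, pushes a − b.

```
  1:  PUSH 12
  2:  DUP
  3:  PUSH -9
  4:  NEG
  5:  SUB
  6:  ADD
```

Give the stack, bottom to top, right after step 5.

[12, 3]

PUSH 12 -> 12
DUP     -> 12 12
PUSH -9 -> 12 12 -9
NEG     -> 12 12 9
SUB     -> 12 3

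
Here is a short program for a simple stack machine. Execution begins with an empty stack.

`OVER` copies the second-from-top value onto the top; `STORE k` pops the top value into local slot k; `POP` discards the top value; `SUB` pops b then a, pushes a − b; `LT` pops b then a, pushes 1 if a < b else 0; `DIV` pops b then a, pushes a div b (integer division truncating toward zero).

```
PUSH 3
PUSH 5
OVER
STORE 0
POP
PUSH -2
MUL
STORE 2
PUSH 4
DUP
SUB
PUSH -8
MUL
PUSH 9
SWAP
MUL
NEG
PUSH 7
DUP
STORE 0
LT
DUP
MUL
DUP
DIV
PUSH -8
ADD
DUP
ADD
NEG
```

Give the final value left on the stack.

PUSH 3   [3]
PUSH 5   [3, 5]
OVER     [3, 5, 3]
STORE 0  [3, 5]
POP      [3]
PUSH -2  [3, -2]
MUL      [-6]
STORE 2  []
PUSH 4   [4]
DUP      [4, 4]
SUB      [0]
PUSH -8  [0, -8]
MUL      [0]
PUSH 9   [0, 9]
SWAP     [9, 0]
MUL      [0]
NEG      [0]
PUSH 7   [0, 7]
DUP      [0, 7, 7]
STORE 0  [0, 7]
LT       [1]
DUP      [1, 1]
MUL      [1]
DUP      [1, 1]
DIV      [1]
PUSH -8  [1, -8]
ADD      [-7]
DUP      [-7, -7]
ADD      [-14]
NEG      [14]

14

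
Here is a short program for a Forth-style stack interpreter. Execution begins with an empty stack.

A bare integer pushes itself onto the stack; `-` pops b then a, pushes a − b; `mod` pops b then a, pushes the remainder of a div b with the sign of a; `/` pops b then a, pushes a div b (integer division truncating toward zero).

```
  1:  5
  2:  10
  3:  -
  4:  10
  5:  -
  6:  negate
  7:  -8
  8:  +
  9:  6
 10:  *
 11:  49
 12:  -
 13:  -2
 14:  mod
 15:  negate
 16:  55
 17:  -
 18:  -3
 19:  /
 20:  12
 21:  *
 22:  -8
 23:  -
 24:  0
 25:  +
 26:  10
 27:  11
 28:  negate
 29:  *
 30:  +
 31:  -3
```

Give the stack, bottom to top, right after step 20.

5       [5]
10      [5, 10]
-       [-5]
10      [-5, 10]
-       [-15]
negate  [15]
-8      [15, -8]
+       [7]
6       [7, 6]
*       [42]
49      [42, 49]
-       [-7]
-2      [-7, -2]
mod     [-1]
negate  [1]
55      [1, 55]
-       [-54]
-3      [-54, -3]
/       [18]
12      [18, 12]

[18, 12]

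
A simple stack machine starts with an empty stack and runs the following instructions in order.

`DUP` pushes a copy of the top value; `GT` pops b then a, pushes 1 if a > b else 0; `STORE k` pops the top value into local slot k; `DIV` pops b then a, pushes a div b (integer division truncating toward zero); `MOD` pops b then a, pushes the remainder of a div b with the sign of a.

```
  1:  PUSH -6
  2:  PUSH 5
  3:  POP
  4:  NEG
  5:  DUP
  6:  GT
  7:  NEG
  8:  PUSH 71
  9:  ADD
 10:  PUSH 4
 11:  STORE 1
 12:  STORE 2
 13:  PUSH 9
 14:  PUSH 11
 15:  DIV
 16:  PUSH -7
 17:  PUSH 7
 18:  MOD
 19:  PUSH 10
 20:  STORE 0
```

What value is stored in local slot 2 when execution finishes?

71

PUSH -6 -> [-6]
PUSH 5  -> [-6, 5]
POP     -> [-6]
NEG     -> [6]
DUP     -> [6, 6]
GT      -> [0]
NEG     -> [0]
PUSH 71 -> [0, 71]
ADD     -> [71]
PUSH 4  -> [71, 4]
STORE 1 -> [71]
STORE 2 -> []
PUSH 9  -> [9]
PUSH 11 -> [9, 11]
DIV     -> [0]
PUSH -7 -> [0, -7]
PUSH 7  -> [0, -7, 7]
MOD     -> [0, 0]
PUSH 10 -> [0, 0, 10]
STORE 0 -> [0, 0]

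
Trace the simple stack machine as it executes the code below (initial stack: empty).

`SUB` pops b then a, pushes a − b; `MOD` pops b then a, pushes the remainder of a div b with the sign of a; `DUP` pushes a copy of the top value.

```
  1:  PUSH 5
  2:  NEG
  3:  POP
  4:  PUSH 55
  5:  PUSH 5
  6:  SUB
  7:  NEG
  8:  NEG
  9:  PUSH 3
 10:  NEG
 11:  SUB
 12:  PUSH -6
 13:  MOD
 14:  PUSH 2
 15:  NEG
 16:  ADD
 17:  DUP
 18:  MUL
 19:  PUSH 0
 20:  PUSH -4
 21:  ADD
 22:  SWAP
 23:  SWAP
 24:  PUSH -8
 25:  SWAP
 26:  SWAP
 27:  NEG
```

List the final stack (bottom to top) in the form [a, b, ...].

[9, -4, 8]

PUSH 5  : [5]
NEG     : [-5]
POP     : []
PUSH 55 : [55]
PUSH 5  : [55, 5]
SUB     : [50]
NEG     : [-50]
NEG     : [50]
PUSH 3  : [50, 3]
NEG     : [50, -3]
SUB     : [53]
PUSH -6 : [53, -6]
MOD     : [5]
PUSH 2  : [5, 2]
NEG     : [5, -2]
ADD     : [3]
DUP     : [3, 3]
MUL     : [9]
PUSH 0  : [9, 0]
PUSH -4 : [9, 0, -4]
ADD     : [9, -4]
SWAP    : [-4, 9]
SWAP    : [9, -4]
PUSH -8 : [9, -4, -8]
SWAP    : [9, -8, -4]
SWAP    : [9, -4, -8]
NEG     : [9, -4, 8]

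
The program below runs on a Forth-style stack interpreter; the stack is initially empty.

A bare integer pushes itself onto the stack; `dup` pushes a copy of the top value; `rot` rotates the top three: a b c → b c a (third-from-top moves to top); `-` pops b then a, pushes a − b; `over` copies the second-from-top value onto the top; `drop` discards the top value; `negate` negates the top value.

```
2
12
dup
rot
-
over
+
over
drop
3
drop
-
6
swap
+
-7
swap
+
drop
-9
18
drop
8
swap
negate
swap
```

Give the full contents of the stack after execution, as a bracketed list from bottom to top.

[9, 8]

2      -> [2]
12     -> [2, 12]
dup    -> [2, 12, 12]
rot    -> [12, 12, 2]
-      -> [12, 10]
over   -> [12, 10, 12]
+      -> [12, 22]
over   -> [12, 22, 12]
drop   -> [12, 22]
3      -> [12, 22, 3]
drop   -> [12, 22]
-      -> [-10]
6      -> [-10, 6]
swap   -> [6, -10]
+      -> [-4]
-7     -> [-4, -7]
swap   -> [-7, -4]
+      -> [-11]
drop   -> []
-9     -> [-9]
18     -> [-9, 18]
drop   -> [-9]
8      -> [-9, 8]
swap   -> [8, -9]
negate -> [8, 9]
swap   -> [9, 8]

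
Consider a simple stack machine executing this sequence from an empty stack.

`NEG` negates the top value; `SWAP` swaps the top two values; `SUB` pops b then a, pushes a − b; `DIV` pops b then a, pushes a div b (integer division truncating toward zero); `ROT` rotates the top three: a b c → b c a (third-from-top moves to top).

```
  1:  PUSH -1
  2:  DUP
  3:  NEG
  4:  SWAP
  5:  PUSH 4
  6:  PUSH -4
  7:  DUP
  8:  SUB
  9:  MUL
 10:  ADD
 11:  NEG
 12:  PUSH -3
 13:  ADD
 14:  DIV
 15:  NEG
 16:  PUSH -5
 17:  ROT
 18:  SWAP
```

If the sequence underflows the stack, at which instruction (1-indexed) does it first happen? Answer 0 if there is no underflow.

PUSH -1  [-1]
DUP      [-1, -1]
NEG      [-1, 1]
SWAP     [1, -1]
PUSH 4   [1, -1, 4]
PUSH -4  [1, -1, 4, -4]
DUP      [1, -1, 4, -4, -4]
SUB      [1, -1, 4, 0]
MUL      [1, -1, 0]
ADD      [1, -1]
NEG      [1, 1]
PUSH -3  [1, 1, -3]
ADD      [1, -2]
DIV      [0]
NEG      [0]
PUSH -5  [0, -5]
ROT  — needs 3 operands, stack has 2 → underflow

17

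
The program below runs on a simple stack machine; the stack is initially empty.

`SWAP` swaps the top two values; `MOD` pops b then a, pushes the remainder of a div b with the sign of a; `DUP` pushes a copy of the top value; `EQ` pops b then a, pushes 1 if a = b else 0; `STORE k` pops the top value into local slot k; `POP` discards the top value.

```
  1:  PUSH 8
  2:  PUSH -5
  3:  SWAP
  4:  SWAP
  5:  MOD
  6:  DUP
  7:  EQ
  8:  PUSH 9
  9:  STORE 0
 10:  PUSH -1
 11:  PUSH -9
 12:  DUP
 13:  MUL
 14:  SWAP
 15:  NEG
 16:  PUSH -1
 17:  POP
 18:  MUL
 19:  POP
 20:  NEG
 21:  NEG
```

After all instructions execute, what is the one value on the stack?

1

PUSH 8  : [8]
PUSH -5 : [8, -5]
SWAP    : [-5, 8]
SWAP    : [8, -5]
MOD     : [3]
DUP     : [3, 3]
EQ      : [1]
PUSH 9  : [1, 9]
STORE 0 : [1]
PUSH -1 : [1, -1]
PUSH -9 : [1, -1, -9]
DUP     : [1, -1, -9, -9]
MUL     : [1, -1, 81]
SWAP    : [1, 81, -1]
NEG     : [1, 81, 1]
PUSH -1 : [1, 81, 1, -1]
POP     : [1, 81, 1]
MUL     : [1, 81]
POP     : [1]
NEG     : [-1]
NEG     : [1]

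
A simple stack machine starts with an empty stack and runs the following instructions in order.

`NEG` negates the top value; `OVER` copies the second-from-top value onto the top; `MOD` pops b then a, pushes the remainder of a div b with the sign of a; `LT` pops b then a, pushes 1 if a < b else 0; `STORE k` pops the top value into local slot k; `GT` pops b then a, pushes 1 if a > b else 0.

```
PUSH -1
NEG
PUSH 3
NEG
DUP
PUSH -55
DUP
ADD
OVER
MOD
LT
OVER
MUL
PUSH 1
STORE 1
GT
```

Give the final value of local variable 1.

PUSH -1  → [-1]
NEG      → [1]
PUSH 3   → [1, 3]
NEG      → [1, -3]
DUP      → [1, -3, -3]
PUSH -55 → [1, -3, -3, -55]
DUP      → [1, -3, -3, -55, -55]
ADD      → [1, -3, -3, -110]
OVER     → [1, -3, -3, -110, -3]
MOD      → [1, -3, -3, -2]
LT       → [1, -3, 1]
OVER     → [1, -3, 1, -3]
MUL      → [1, -3, -3]
PUSH 1   → [1, -3, -3, 1]
STORE 1  → [1, -3, -3]
GT       → [1, 0]

1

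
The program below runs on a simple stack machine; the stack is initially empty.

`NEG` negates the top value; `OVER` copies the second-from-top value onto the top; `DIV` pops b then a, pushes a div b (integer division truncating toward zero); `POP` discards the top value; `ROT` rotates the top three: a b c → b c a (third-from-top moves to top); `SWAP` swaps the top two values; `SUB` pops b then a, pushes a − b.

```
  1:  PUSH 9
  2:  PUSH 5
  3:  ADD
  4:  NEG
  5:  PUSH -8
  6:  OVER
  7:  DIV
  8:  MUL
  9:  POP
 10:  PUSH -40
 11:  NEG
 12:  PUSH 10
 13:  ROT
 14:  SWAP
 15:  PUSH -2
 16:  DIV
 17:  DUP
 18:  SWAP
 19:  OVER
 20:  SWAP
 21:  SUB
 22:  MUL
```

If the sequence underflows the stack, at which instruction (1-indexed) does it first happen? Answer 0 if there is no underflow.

PUSH 9   : [9]
PUSH 5   : [9, 5]
ADD      : [14]
NEG      : [-14]
PUSH -8  : [-14, -8]
OVER     : [-14, -8, -14]
DIV      : [-14, 0]
MUL      : [0]
POP      : []
PUSH -40 : [-40]
NEG      : [40]
PUSH 10  : [40, 10]
ROT  — needs 3 operands, stack has 2 → underflow

13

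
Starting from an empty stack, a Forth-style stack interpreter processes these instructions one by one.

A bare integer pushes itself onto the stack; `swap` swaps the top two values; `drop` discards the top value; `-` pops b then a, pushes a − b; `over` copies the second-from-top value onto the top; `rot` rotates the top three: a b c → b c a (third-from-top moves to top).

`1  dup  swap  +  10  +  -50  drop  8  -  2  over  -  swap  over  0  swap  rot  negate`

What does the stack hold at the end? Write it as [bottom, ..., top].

1       [1]
dup     [1, 1]
swap    [1, 1]
+       [2]
10      [2, 10]
+       [12]
-50     [12, -50]
drop    [12]
8       [12, 8]
-       [4]
2       [4, 2]
over    [4, 2, 4]
-       [4, -2]
swap    [-2, 4]
over    [-2, 4, -2]
0       [-2, 4, -2, 0]
swap    [-2, 4, 0, -2]
rot     [-2, 0, -2, 4]
negate  [-2, 0, -2, -4]

[-2, 0, -2, -4]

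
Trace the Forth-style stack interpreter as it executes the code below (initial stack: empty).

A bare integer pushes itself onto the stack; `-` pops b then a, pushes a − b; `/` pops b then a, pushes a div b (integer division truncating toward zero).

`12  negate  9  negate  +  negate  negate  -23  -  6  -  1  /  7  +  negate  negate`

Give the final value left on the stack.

12      12
negate  -12
9       -12 9
negate  -12 -9
+       -21
negate  21
negate  -21
-23     -21 -23
-       2
6       2 6
-       -4
1       -4 1
/       -4
7       -4 7
+       3
negate  -3
negate  3

3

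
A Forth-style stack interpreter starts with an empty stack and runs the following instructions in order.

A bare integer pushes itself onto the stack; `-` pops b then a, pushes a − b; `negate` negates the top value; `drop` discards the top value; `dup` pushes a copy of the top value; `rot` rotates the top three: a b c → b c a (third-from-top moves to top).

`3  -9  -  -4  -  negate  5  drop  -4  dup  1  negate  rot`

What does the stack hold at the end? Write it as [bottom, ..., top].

[-16, -4, -1, -4]

3      → [3]
-9     → [3, -9]
-      → [12]
-4     → [12, -4]
-      → [16]
negate → [-16]
5      → [-16, 5]
drop   → [-16]
-4     → [-16, -4]
dup    → [-16, -4, -4]
1      → [-16, -4, -4, 1]
negate → [-16, -4, -4, -1]
rot    → [-16, -4, -1, -4]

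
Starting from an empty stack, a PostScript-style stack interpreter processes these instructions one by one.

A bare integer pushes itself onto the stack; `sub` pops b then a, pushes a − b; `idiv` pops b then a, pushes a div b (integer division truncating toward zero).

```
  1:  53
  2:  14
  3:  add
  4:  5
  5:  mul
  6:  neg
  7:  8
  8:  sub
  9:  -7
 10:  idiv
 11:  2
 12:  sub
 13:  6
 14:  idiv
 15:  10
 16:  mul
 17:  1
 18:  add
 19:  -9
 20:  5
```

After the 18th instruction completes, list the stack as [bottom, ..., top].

[71]

53   → [53]
14   → [53, 14]
add  → [67]
5    → [67, 5]
mul  → [335]
neg  → [-335]
8    → [-335, 8]
sub  → [-343]
-7   → [-343, -7]
idiv → [49]
2    → [49, 2]
sub  → [47]
6    → [47, 6]
idiv → [7]
10   → [7, 10]
mul  → [70]
1    → [70, 1]
add  → [71]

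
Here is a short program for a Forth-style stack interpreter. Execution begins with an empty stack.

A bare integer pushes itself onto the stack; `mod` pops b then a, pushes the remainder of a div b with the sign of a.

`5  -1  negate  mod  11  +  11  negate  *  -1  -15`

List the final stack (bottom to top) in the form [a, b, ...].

5       [5]
-1      [5, -1]
negate  [5, 1]
mod     [0]
11      [0, 11]
+       [11]
11      [11, 11]
negate  [11, -11]
*       [-121]
-1      [-121, -1]
-15     [-121, -1, -15]

[-121, -1, -15]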